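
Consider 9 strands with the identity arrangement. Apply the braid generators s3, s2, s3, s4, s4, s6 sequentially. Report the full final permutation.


Starting with identity [1, 2, 3, 4, 5, 6, 7, 8, 9].
Apply generators in sequence:
  After s3: [1, 2, 4, 3, 5, 6, 7, 8, 9]
  After s2: [1, 4, 2, 3, 5, 6, 7, 8, 9]
  After s3: [1, 4, 3, 2, 5, 6, 7, 8, 9]
  After s4: [1, 4, 3, 5, 2, 6, 7, 8, 9]
  After s4: [1, 4, 3, 2, 5, 6, 7, 8, 9]
  After s6: [1, 4, 3, 2, 5, 7, 6, 8, 9]
Final permutation: [1, 4, 3, 2, 5, 7, 6, 8, 9]

[1, 4, 3, 2, 5, 7, 6, 8, 9]


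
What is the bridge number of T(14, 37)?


The bridge number of T(p,q) is min(p,q).
min(14, 37) = 14

14


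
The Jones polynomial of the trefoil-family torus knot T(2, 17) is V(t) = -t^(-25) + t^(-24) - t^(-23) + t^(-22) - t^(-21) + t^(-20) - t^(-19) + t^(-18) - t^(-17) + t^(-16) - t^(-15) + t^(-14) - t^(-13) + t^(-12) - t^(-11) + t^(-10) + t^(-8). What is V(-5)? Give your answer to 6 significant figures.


Substituting t = -5 into V(t) = -t^(-25) + t^(-24) - t^(-23) + t^(-22) - t^(-21) + t^(-20) - t^(-19) + t^(-18) - t^(-17) + t^(-16) - t^(-15) + t^(-14) - t^(-13) + t^(-12) - t^(-11) + t^(-10) + t^(-8):
  (-)t^(-25) = 3.35544e-18
  (+)t^(-24) = 1.67772e-17
  (-)t^(-23) = 8.38861e-17
  (+)t^(-22) = 4.1943e-16
  (-)t^(-21) = 2.09715e-15
  (+)t^(-20) = 1.04858e-14
  (-)t^(-19) = 5.24288e-14
  (+)t^(-18) = 2.62144e-13
  (-)t^(-17) = 1.31072e-12
  (+)t^(-16) = 6.5536e-12
  (-)t^(-15) = 3.2768e-11
  (+)t^(-14) = 1.6384e-10
  (-)t^(-13) = 8.192e-10
  (+)t^(-12) = 4.096e-09
  (-)t^(-11) = 2.048e-08
  (+)t^(-10) = 1.024e-07
  (+)t^(-8) = 2.56e-06
Sum = (3.35544e-18) + (1.67772e-17) + (8.38861e-17) + (4.1943e-16) + (2.09715e-15) + (1.04858e-14) + (5.24288e-14) + (2.62144e-13) + (1.31072e-12) + (6.5536e-12) + (3.2768e-11) + (1.6384e-10) + (8.192e-10) + (4.096e-09) + (2.048e-08) + (1.024e-07) + (2.56e-06)
= 2.688e-06
Rounded to 6 significant figures: 2.688e-06

2.688e-06


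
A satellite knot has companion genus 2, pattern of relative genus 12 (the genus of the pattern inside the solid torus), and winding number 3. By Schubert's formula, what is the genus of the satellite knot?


Schubert: g(satellite) = g_rel(pattern) + |winding| * g(companion),
where g_rel(pattern) is the genus of the pattern relative to the solid torus.
= 12 + 3 * 2
= 12 + 6 = 18

18


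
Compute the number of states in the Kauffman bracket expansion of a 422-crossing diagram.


Each crossing contributes 2 choices (A-smoothing or B-smoothing).
Total states = 2^422 = 10830740992659433045228180406808920716548582325686783496759685861775864483615725089999900023844295226942934417817982702456930304

10830740992659433045228180406808920716548582325686783496759685861775864483615725089999900023844295226942934417817982702456930304


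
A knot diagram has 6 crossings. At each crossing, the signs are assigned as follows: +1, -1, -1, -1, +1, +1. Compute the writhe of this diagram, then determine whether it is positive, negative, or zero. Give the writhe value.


Step 1: Count positive crossings (+1).
Positive crossings: 3
Step 2: Count negative crossings (-1).
Negative crossings: 3
Step 3: Writhe = (positive) - (negative)
w = 3 - 3 = 0
Step 4: |w| = 0, and w is zero

0


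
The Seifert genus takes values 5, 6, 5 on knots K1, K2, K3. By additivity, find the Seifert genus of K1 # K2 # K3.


The Seifert genus is additive under connected sum.
Seifert genus(K1 # K2 # K3) = (5) + (6) + (5)
= 16

16


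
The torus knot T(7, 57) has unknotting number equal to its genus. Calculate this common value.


For a torus knot T(p,q), both the unknotting number and genus equal (p-1)(q-1)/2.
= (7-1)(57-1)/2
= 6*56/2
= 336/2 = 168

168


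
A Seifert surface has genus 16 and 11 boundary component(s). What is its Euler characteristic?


chi = 2 - 2g - b
= 2 - 2*16 - 11
= 2 - 32 - 11 = -41

-41


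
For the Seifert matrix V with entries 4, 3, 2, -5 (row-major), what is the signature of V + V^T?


Step 1: V + V^T = [[8, 5], [5, -10]]
Step 2: trace = -2, det = -105
Step 3: Discriminant = (-2)^2 - 4*(-105) = 424
Step 4: Eigenvalues: 9.29563, -11.2956
Step 5: Signature = (# positive eigenvalues) - (# negative eigenvalues) = 0

0


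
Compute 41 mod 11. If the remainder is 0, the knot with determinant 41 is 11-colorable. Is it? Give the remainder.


Step 1: A knot is p-colorable if and only if p divides its determinant.
Step 2: Compute 41 mod 11.
41 = 3 * 11 + 8
Step 3: 41 mod 11 = 8
Step 4: The knot is 11-colorable: no

8


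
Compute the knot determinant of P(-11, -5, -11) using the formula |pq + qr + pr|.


Step 1: Compute pq + qr + pr.
pq = (-11)*(-5) = 55
qr = (-5)*(-11) = 55
pr = (-11)*(-11) = 121
pq + qr + pr = 55 + 55 + 121 = 231
Step 2: Take absolute value.
det(P(-11,-5,-11)) = |231| = 231

231


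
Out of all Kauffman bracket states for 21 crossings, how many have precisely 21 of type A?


We choose which 21 of 21 crossings get A-smoothings.
C(21, 21) = 21! / (21! * 0!)
= 1

1


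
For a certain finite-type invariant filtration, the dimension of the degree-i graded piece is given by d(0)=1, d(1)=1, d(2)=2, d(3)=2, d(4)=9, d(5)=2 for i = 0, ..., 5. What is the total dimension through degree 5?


Total dimension = d(0) + d(1) + ... + d(5)
= 1 + 1 + 2 + 2 + 9 + 2
= 17

17


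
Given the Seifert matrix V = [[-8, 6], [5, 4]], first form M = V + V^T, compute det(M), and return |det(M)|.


Step 1: Form V + V^T where V = [[-8, 6], [5, 4]]
  V^T = [[-8, 5], [6, 4]]
  V + V^T = [[-16, 11], [11, 8]]
Step 2: det(V + V^T) = (-16)*8 - 11*11
  = -128 - 121 = -249
Step 3: Knot determinant = |det(V + V^T)| = |-249| = 249

249


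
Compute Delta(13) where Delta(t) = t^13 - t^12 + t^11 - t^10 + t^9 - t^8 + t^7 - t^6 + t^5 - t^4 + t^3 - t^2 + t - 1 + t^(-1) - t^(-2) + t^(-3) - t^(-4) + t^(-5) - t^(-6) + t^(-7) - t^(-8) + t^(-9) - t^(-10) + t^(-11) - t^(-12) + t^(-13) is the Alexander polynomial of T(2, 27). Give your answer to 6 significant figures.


Substituting t = 13 into Delta(t) = t^13 - t^12 + t^11 - t^10 + t^9 - t^8 + t^7 - t^6 + t^5 - t^4 + t^3 - t^2 + t - 1 + t^(-1) - t^(-2) + t^(-3) - t^(-4) + t^(-5) - t^(-6) + t^(-7) - t^(-8) + t^(-9) - t^(-10) + t^(-11) - t^(-12) + t^(-13):
Term values: (302875106592253) + (-23298085122481) + (1792160394037) + (-137858491849) + (10604499373) + (-815730721) + (62748517) + (-4826809) + (371293) + (-28561) + (2197) + (-169) + (13) + (-1) + (0.0769231) + (-0.00591716) + (0.000455166) + (-3.50128e-05) + (2.69329e-06) + (-2.07176e-07) + (1.59366e-08) + (-1.22589e-09) + (9.42996e-11) + (-7.25382e-12) + (5.57986e-13) + (-4.2922e-14) + (3.30169e-15)
Sum = 2.812411704e+14
Rounded to 6 significant figures: 2.81241e+14

2.81241e+14


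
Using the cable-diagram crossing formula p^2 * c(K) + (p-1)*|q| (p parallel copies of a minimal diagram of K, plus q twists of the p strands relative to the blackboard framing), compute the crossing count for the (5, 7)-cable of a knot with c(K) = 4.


Step 1: Each of the c(K) crossings of the companion diagram becomes p*p = p^2 crossings among the p parallel strands, and each of the |q| twists s_1 s_2 ... s_(p-1) adds (p-1) crossings.
  Crossings = p^2 * c(K) + (p-1)*|q|
Step 2: = 5^2 * 4 + (5-1)*7
Step 3: = 25*4 + 4*7
Step 4: = 100 + 28 = 128

128


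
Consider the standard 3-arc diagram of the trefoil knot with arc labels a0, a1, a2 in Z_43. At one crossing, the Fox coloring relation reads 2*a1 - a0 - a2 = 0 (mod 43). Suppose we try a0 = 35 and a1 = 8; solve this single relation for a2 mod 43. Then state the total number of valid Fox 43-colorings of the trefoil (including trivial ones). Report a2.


Step 1: Apply the given crossing relation 2*a1 - a0 - a2 = 0 (mod 43).
  a2 = 2*a1 - a0 mod 43
  a2 = 2*8 - 35 mod 43
  a2 = 16 - 35 mod 43
  a2 = -19 mod 43 = 24
Step 2: The trefoil has determinant 3.
  Number of Fox p-colorings (p prime) is p^2 if p = 3, else p.
  Since 43 does not divide 3, only trivial (constant) colorings exist.
  (So the trial a0 = 35, a1 = 8 with a0 != a1 does NOT extend to a valid coloring of the whole trefoil: the other two crossing relations require 3*(a1 - a0) = 0 (mod 43), which fails.)
  Total colorings = 43
Step 3: a2 = 24, total Fox 43-colorings = 43

24


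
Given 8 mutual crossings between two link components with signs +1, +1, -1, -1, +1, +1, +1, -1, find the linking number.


Step 1: Count positive crossings: 5
Step 2: Count negative crossings: 3
Step 3: Sum of signs = 5 - 3 = 2
Step 4: Linking number = sum/2 = 2/2 = 1

1


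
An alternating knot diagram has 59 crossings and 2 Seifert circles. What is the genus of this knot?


For alternating knots, g = (c - s + 1)/2.
= (59 - 2 + 1)/2
= 58/2 = 29

29


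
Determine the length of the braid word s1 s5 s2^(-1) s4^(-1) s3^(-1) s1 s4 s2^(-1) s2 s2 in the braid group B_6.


The word length counts the number of generators (including inverses).
Listing each generator: s1, s5, s2^(-1), s4^(-1), s3^(-1), s1, s4, s2^(-1), s2, s2
There are 10 generators in this braid word.

10


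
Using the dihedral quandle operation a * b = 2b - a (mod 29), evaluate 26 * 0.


26 * 0 = 2*0 - 26 mod 29
= 0 - 26 mod 29
= -26 mod 29 = 3

3


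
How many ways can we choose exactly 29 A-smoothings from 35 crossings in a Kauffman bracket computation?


We choose which 29 of 35 crossings get A-smoothings.
C(35, 29) = 35! / (29! * 6!)
= 1623160

1623160


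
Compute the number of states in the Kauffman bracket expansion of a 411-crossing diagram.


Each crossing contributes 2 choices (A-smoothing or B-smoothing).
Total states = 2^411 = 5288447750321988791615322464262168318627237463714249754277190362195246329890490766601513683517722278780729696200186866434048

5288447750321988791615322464262168318627237463714249754277190362195246329890490766601513683517722278780729696200186866434048


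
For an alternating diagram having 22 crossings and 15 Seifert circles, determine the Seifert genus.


For alternating knots, g = (c - s + 1)/2.
= (22 - 15 + 1)/2
= 8/2 = 4

4


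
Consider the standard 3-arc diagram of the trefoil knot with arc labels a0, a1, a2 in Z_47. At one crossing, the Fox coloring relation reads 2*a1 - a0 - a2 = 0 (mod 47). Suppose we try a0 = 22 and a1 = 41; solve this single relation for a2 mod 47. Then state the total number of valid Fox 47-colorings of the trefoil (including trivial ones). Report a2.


Step 1: Apply the given crossing relation 2*a1 - a0 - a2 = 0 (mod 47).
  a2 = 2*a1 - a0 mod 47
  a2 = 2*41 - 22 mod 47
  a2 = 82 - 22 mod 47
  a2 = 60 mod 47 = 13
Step 2: The trefoil has determinant 3.
  Number of Fox p-colorings (p prime) is p^2 if p = 3, else p.
  Since 47 does not divide 3, only trivial (constant) colorings exist.
  (So the trial a0 = 22, a1 = 41 with a0 != a1 does NOT extend to a valid coloring of the whole trefoil: the other two crossing relations require 3*(a1 - a0) = 0 (mod 47), which fails.)
  Total colorings = 47
Step 3: a2 = 13, total Fox 47-colorings = 47

13


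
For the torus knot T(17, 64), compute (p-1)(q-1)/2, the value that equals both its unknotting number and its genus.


For a torus knot T(p,q), both the unknotting number and genus equal (p-1)(q-1)/2.
= (17-1)(64-1)/2
= 16*63/2
= 1008/2 = 504

504


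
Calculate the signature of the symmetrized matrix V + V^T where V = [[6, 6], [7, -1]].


Step 1: V + V^T = [[12, 13], [13, -2]]
Step 2: trace = 10, det = -193
Step 3: Discriminant = 10^2 - 4*(-193) = 872
Step 4: Eigenvalues: 19.7648, -9.76482
Step 5: Signature = (# positive eigenvalues) - (# negative eigenvalues) = 0

0


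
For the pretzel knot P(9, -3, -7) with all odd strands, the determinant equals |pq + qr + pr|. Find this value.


Step 1: Compute pq + qr + pr.
pq = 9*(-3) = -27
qr = (-3)*(-7) = 21
pr = 9*(-7) = -63
pq + qr + pr = -27 + 21 + (-63) = -69
Step 2: Take absolute value.
det(P(9,-3,-7)) = |-69| = 69

69


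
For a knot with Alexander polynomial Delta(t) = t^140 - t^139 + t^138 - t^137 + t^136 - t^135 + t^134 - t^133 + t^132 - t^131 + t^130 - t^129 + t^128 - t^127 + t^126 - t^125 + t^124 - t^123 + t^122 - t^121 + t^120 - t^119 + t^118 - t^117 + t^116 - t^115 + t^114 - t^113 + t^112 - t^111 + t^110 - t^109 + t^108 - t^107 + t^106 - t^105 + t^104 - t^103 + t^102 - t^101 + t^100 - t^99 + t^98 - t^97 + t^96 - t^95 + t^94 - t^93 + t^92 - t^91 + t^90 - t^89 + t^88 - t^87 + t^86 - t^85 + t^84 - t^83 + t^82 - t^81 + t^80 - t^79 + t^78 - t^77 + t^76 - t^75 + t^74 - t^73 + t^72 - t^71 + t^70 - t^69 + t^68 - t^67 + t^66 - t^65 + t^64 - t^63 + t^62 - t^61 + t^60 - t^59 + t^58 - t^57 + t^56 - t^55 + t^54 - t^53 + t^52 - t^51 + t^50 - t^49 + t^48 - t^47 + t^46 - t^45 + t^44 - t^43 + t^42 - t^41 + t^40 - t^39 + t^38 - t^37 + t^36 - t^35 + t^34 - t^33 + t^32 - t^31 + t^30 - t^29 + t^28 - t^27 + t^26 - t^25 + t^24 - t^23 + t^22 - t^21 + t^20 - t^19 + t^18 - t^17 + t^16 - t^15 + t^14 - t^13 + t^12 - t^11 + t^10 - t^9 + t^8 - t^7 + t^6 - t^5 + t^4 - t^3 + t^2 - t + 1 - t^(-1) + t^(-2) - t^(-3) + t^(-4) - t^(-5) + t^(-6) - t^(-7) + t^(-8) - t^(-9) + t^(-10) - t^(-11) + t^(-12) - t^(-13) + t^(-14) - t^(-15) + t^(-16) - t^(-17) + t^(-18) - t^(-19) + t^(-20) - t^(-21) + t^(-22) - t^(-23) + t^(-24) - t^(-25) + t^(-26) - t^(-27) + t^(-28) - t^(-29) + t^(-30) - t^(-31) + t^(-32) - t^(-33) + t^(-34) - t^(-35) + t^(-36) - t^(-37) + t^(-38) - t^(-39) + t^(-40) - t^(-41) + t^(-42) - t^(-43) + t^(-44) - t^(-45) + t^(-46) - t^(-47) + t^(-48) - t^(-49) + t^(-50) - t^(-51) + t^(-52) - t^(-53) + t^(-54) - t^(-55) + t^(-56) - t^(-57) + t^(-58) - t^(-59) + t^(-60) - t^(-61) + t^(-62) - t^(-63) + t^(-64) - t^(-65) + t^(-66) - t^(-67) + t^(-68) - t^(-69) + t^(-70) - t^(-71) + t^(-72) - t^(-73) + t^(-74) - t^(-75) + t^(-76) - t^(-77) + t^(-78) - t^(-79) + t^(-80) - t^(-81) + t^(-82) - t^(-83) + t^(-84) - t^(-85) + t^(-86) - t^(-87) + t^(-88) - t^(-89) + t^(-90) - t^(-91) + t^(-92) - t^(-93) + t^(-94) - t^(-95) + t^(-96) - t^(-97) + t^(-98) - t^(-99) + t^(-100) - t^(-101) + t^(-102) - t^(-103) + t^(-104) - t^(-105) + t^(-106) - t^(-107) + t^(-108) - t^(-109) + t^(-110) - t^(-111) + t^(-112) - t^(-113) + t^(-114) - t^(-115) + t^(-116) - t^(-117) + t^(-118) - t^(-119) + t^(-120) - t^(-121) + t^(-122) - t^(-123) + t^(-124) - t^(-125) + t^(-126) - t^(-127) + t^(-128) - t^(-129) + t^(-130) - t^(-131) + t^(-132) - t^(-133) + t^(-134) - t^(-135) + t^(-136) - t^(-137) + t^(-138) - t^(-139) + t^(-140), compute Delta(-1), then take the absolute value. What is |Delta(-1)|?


Step 1: The polynomial has 281 terms with alternating signs, exponents from 140 down to -140.
Step 2: Substitute t = -1. The i-th term has coefficient (-1)^i and exponent (m-i),
  so its value is (-1)^i * (-1)^(m-i) = (-1)^m = 1 for every i.
Step 3: All 281 terms equal 1, so Delta(-1) = 281 * (1) = 281
Step 4: |Delta(-1)| = 281

281


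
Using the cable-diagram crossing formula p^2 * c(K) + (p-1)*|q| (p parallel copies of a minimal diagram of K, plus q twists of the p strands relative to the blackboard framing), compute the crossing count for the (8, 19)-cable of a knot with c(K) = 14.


Step 1: Each of the c(K) crossings of the companion diagram becomes p*p = p^2 crossings among the p parallel strands, and each of the |q| twists s_1 s_2 ... s_(p-1) adds (p-1) crossings.
  Crossings = p^2 * c(K) + (p-1)*|q|
Step 2: = 8^2 * 14 + (8-1)*19
Step 3: = 64*14 + 7*19
Step 4: = 896 + 133 = 1029

1029


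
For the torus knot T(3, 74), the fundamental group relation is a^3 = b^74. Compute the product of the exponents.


The relation is a^3 = b^74.
Product of exponents = 3 * 74
= 222

222


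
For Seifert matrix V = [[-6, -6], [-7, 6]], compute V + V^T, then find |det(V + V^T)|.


Step 1: Form V + V^T where V = [[-6, -6], [-7, 6]]
  V^T = [[-6, -7], [-6, 6]]
  V + V^T = [[-12, -13], [-13, 12]]
Step 2: det(V + V^T) = (-12)*12 - (-13)*(-13)
  = -144 - 169 = -313
Step 3: Knot determinant = |det(V + V^T)| = |-313| = 313

313


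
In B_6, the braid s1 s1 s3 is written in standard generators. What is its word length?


The word length counts the number of generators (including inverses).
Listing each generator: s1, s1, s3
There are 3 generators in this braid word.

3


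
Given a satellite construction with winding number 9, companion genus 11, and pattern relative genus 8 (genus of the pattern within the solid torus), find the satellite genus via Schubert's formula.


Schubert: g(satellite) = g_rel(pattern) + |winding| * g(companion),
where g_rel(pattern) is the genus of the pattern relative to the solid torus.
= 8 + 9 * 11
= 8 + 99 = 107

107


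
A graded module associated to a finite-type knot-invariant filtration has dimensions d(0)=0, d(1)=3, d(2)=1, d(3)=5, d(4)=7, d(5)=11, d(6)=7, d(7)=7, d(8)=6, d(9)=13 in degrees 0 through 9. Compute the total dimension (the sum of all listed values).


Total dimension = d(0) + d(1) + ... + d(9)
= 0 + 3 + 1 + 5 + 7 + 11 + 7 + 7 + 6 + 13
= 60

60


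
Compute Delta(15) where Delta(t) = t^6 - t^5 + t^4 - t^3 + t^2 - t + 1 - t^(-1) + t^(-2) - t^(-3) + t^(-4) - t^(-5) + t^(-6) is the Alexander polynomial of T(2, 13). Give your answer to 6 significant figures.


Substituting t = 15 into Delta(t) = t^6 - t^5 + t^4 - t^3 + t^2 - t + 1 - t^(-1) + t^(-2) - t^(-3) + t^(-4) - t^(-5) + t^(-6):
Term values: (11390625) + (-759375) + (50625) + (-3375) + (225) + (-15) + (1) + (-0.0666667) + (0.00444444) + (-0.000296296) + (1.97531e-05) + (-1.31687e-06) + (8.77915e-08)
Sum = 10678710.94
Rounded to 6 significant figures: 1.06787e+07

1.06787e+07


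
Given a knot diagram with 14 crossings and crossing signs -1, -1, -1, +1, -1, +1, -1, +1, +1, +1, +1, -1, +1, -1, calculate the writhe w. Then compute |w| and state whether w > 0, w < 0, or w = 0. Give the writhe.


Step 1: Count positive crossings (+1).
Positive crossings: 7
Step 2: Count negative crossings (-1).
Negative crossings: 7
Step 3: Writhe = (positive) - (negative)
w = 7 - 7 = 0
Step 4: |w| = 0, and w is zero

0


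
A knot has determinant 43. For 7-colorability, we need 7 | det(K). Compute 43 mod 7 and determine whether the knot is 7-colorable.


Step 1: A knot is p-colorable if and only if p divides its determinant.
Step 2: Compute 43 mod 7.
43 = 6 * 7 + 1
Step 3: 43 mod 7 = 1
Step 4: The knot is 7-colorable: no

1


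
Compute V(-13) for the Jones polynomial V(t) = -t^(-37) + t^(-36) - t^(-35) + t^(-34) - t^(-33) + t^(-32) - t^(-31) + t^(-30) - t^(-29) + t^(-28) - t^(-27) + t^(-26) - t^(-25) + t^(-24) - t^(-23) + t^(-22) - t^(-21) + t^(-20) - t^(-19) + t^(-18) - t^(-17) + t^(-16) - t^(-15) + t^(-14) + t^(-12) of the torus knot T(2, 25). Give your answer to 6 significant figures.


Substituting t = -13 into V(t) = -t^(-37) + t^(-36) - t^(-35) + t^(-34) - t^(-33) + t^(-32) - t^(-31) + t^(-30) - t^(-29) + t^(-28) - t^(-27) + t^(-26) - t^(-25) + t^(-24) - t^(-23) + t^(-22) - t^(-21) + t^(-20) - t^(-19) + t^(-18) - t^(-17) + t^(-16) - t^(-15) + t^(-14) + t^(-12):
  (-)t^(-37) = 6.08269e-42
  (+)t^(-36) = 7.9075e-41
  (-)t^(-35) = 1.02798e-39
  (+)t^(-34) = 1.33637e-38
  (-)t^(-33) = 1.73728e-37
  (+)t^(-32) = 2.25846e-36
  (-)t^(-31) = 2.936e-35
  (+)t^(-30) = 3.8168e-34
  (-)t^(-29) = 4.96184e-33
  (+)t^(-28) = 6.45039e-32
  (-)t^(-27) = 8.38551e-31
  (+)t^(-26) = 1.09012e-29
  (-)t^(-25) = 1.41715e-28
  (+)t^(-24) = 1.8423e-27
  (-)t^(-23) = 2.39499e-26
  (+)t^(-22) = 3.11348e-25
  (-)t^(-21) = 4.04753e-24
  (+)t^(-20) = 5.26178e-23
  (-)t^(-19) = 6.84032e-22
  (+)t^(-18) = 8.89241e-21
  (-)t^(-17) = 1.15601e-19
  (+)t^(-16) = 1.50282e-18
  (-)t^(-15) = 1.95366e-17
  (+)t^(-14) = 2.53976e-16
  (+)t^(-12) = 4.2922e-14
Sum = (6.08269e-42) + (7.9075e-41) + (1.02798e-39) + (1.33637e-38) + (1.73728e-37) + (2.25846e-36) + (2.936e-35) + (3.8168e-34) + (4.96184e-33) + (6.45039e-32) + (8.38551e-31) + (1.09012e-29) + (1.41715e-28) + (1.8423e-27) + (2.39499e-26) + (3.11348e-25) + (4.04753e-24) + (5.26178e-23) + (6.84032e-22) + (8.89241e-21) + (1.15601e-19) + (1.50282e-18) + (1.95366e-17) + (2.53976e-16) + (4.2922e-14)
= 4.319712333e-14
Rounded to 6 significant figures: 4.31971e-14

4.31971e-14


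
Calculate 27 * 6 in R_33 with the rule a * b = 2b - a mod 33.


27 * 6 = 2*6 - 27 mod 33
= 12 - 27 mod 33
= -15 mod 33 = 18

18


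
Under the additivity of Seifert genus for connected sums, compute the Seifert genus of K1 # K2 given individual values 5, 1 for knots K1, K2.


The Seifert genus is additive under connected sum.
Seifert genus(K1 # K2) = (5) + (1)
= 6

6


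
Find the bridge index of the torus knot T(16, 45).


The bridge number of T(p,q) is min(p,q).
min(16, 45) = 16

16


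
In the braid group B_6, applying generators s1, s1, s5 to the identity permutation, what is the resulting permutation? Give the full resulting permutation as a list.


Starting with identity [1, 2, 3, 4, 5, 6].
Apply generators in sequence:
  After s1: [2, 1, 3, 4, 5, 6]
  After s1: [1, 2, 3, 4, 5, 6]
  After s5: [1, 2, 3, 4, 6, 5]
Final permutation: [1, 2, 3, 4, 6, 5]

[1, 2, 3, 4, 6, 5]


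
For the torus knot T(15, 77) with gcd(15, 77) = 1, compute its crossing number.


For a torus knot T(p, q) with gcd(p,q)=1,
the crossing number is min(p*(q-1), q*(p-1)).
p*(q-1) = 15*76 = 1140
q*(p-1) = 77*14 = 1078
min(1140, 1078) = 1078

1078


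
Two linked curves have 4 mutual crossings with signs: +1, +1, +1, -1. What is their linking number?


Step 1: Count positive crossings: 3
Step 2: Count negative crossings: 1
Step 3: Sum of signs = 3 - 1 = 2
Step 4: Linking number = sum/2 = 2/2 = 1

1


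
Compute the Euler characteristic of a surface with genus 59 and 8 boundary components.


chi = 2 - 2g - b
= 2 - 2*59 - 8
= 2 - 118 - 8 = -124

-124


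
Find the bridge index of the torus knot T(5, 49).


The bridge number of T(p,q) is min(p,q).
min(5, 49) = 5

5


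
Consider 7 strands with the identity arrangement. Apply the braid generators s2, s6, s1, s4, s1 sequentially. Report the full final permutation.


Starting with identity [1, 2, 3, 4, 5, 6, 7].
Apply generators in sequence:
  After s2: [1, 3, 2, 4, 5, 6, 7]
  After s6: [1, 3, 2, 4, 5, 7, 6]
  After s1: [3, 1, 2, 4, 5, 7, 6]
  After s4: [3, 1, 2, 5, 4, 7, 6]
  After s1: [1, 3, 2, 5, 4, 7, 6]
Final permutation: [1, 3, 2, 5, 4, 7, 6]

[1, 3, 2, 5, 4, 7, 6]


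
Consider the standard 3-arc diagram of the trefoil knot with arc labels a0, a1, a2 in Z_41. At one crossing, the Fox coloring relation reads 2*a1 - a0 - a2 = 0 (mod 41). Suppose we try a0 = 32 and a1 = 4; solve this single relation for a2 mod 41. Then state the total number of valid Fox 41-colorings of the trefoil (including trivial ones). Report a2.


Step 1: Apply the given crossing relation 2*a1 - a0 - a2 = 0 (mod 41).
  a2 = 2*a1 - a0 mod 41
  a2 = 2*4 - 32 mod 41
  a2 = 8 - 32 mod 41
  a2 = -24 mod 41 = 17
Step 2: The trefoil has determinant 3.
  Number of Fox p-colorings (p prime) is p^2 if p = 3, else p.
  Since 41 does not divide 3, only trivial (constant) colorings exist.
  (So the trial a0 = 32, a1 = 4 with a0 != a1 does NOT extend to a valid coloring of the whole trefoil: the other two crossing relations require 3*(a1 - a0) = 0 (mod 41), which fails.)
  Total colorings = 41
Step 3: a2 = 17, total Fox 41-colorings = 41

17


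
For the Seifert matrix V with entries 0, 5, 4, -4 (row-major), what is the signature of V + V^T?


Step 1: V + V^T = [[0, 9], [9, -8]]
Step 2: trace = -8, det = -81
Step 3: Discriminant = (-8)^2 - 4*(-81) = 388
Step 4: Eigenvalues: 5.84886, -13.8489
Step 5: Signature = (# positive eigenvalues) - (# negative eigenvalues) = 0

0


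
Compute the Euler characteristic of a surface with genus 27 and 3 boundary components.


chi = 2 - 2g - b
= 2 - 2*27 - 3
= 2 - 54 - 3 = -55

-55


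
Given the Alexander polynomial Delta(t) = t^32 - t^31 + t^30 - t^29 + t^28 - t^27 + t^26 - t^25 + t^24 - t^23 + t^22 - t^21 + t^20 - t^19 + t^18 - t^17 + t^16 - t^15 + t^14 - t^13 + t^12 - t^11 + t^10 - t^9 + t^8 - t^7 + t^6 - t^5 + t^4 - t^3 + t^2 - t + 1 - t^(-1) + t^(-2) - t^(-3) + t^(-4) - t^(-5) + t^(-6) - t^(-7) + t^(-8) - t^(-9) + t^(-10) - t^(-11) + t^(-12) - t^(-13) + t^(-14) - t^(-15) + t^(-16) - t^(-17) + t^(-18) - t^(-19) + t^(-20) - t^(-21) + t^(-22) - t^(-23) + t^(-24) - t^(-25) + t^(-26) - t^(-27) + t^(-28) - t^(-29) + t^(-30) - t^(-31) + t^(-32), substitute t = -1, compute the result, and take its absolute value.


Step 1: The polynomial has 65 terms with alternating signs, exponents from 32 down to -32.
Step 2: Substitute t = -1. The i-th term has coefficient (-1)^i and exponent (m-i),
  so its value is (-1)^i * (-1)^(m-i) = (-1)^m = 1 for every i.
Step 3: All 65 terms equal 1, so Delta(-1) = 65 * (1) = 65
Step 4: |Delta(-1)| = 65

65


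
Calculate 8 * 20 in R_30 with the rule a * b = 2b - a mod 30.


8 * 20 = 2*20 - 8 mod 30
= 40 - 8 mod 30
= 32 mod 30 = 2

2


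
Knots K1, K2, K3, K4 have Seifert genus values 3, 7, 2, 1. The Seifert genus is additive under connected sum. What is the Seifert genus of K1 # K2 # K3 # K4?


The Seifert genus is additive under connected sum.
Seifert genus(K1 # K2 # K3 # K4) = (3) + (7) + (2) + (1)
= 13

13


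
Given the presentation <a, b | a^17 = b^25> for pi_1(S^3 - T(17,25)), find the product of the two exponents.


The relation is a^17 = b^25.
Product of exponents = 17 * 25
= 425

425


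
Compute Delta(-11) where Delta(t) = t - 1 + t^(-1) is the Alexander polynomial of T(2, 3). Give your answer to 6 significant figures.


Substituting t = -11 into Delta(t) = t - 1 + t^(-1):
Term values: (-11) + (-1) + (-0.0909091)
Sum = -12.09090909
Rounded to 6 significant figures: -12.0909

-12.0909


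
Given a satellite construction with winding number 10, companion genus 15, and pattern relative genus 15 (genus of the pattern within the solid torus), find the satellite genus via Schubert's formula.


Schubert: g(satellite) = g_rel(pattern) + |winding| * g(companion),
where g_rel(pattern) is the genus of the pattern relative to the solid torus.
= 15 + 10 * 15
= 15 + 150 = 165

165


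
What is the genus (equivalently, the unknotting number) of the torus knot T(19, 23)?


For a torus knot T(p,q), both the unknotting number and genus equal (p-1)(q-1)/2.
= (19-1)(23-1)/2
= 18*22/2
= 396/2 = 198

198


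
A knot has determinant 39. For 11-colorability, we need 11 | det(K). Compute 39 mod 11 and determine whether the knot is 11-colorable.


Step 1: A knot is p-colorable if and only if p divides its determinant.
Step 2: Compute 39 mod 11.
39 = 3 * 11 + 6
Step 3: 39 mod 11 = 6
Step 4: The knot is 11-colorable: no

6


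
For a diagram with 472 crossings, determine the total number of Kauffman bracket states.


Each crossing contributes 2 choices (A-smoothing or B-smoothing).
Total states = 2^472 = 12194330274671844653834364178879555881830461494785043558043581873536608354764709453594945715091765512343073949692994620685343654997219864477696

12194330274671844653834364178879555881830461494785043558043581873536608354764709453594945715091765512343073949692994620685343654997219864477696


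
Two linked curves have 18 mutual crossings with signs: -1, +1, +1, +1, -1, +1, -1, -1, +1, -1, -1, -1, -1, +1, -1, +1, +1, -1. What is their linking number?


Step 1: Count positive crossings: 8
Step 2: Count negative crossings: 10
Step 3: Sum of signs = 8 - 10 = -2
Step 4: Linking number = sum/2 = -2/2 = -1

-1


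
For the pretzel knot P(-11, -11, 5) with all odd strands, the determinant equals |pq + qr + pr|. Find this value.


Step 1: Compute pq + qr + pr.
pq = (-11)*(-11) = 121
qr = (-11)*5 = -55
pr = (-11)*5 = -55
pq + qr + pr = 121 + (-55) + (-55) = 11
Step 2: Take absolute value.
det(P(-11,-11,5)) = |11| = 11

11


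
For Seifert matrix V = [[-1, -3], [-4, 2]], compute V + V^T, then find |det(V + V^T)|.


Step 1: Form V + V^T where V = [[-1, -3], [-4, 2]]
  V^T = [[-1, -4], [-3, 2]]
  V + V^T = [[-2, -7], [-7, 4]]
Step 2: det(V + V^T) = (-2)*4 - (-7)*(-7)
  = -8 - 49 = -57
Step 3: Knot determinant = |det(V + V^T)| = |-57| = 57

57


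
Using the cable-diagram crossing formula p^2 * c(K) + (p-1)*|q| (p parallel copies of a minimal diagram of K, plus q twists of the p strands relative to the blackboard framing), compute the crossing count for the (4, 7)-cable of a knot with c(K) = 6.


Step 1: Each of the c(K) crossings of the companion diagram becomes p*p = p^2 crossings among the p parallel strands, and each of the |q| twists s_1 s_2 ... s_(p-1) adds (p-1) crossings.
  Crossings = p^2 * c(K) + (p-1)*|q|
Step 2: = 4^2 * 6 + (4-1)*7
Step 3: = 16*6 + 3*7
Step 4: = 96 + 21 = 117

117


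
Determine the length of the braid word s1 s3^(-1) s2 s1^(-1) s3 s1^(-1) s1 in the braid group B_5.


The word length counts the number of generators (including inverses).
Listing each generator: s1, s3^(-1), s2, s1^(-1), s3, s1^(-1), s1
There are 7 generators in this braid word.

7


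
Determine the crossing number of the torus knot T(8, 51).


For a torus knot T(p, q) with gcd(p,q)=1,
the crossing number is min(p*(q-1), q*(p-1)).
p*(q-1) = 8*50 = 400
q*(p-1) = 51*7 = 357
min(400, 357) = 357

357


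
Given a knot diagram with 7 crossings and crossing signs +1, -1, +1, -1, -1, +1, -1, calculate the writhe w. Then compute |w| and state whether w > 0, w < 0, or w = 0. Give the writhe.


Step 1: Count positive crossings (+1).
Positive crossings: 3
Step 2: Count negative crossings (-1).
Negative crossings: 4
Step 3: Writhe = (positive) - (negative)
w = 3 - 4 = -1
Step 4: |w| = 1, and w is negative

-1


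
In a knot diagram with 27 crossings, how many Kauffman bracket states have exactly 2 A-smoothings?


We choose which 2 of 27 crossings get A-smoothings.
C(27, 2) = 27! / (2! * 25!)
= 351

351


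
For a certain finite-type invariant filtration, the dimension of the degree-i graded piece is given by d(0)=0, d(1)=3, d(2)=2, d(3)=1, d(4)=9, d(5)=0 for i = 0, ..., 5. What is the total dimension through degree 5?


Total dimension = d(0) + d(1) + ... + d(5)
= 0 + 3 + 2 + 1 + 9 + 0
= 15

15


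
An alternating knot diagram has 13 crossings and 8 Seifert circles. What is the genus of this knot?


For alternating knots, g = (c - s + 1)/2.
= (13 - 8 + 1)/2
= 6/2 = 3

3


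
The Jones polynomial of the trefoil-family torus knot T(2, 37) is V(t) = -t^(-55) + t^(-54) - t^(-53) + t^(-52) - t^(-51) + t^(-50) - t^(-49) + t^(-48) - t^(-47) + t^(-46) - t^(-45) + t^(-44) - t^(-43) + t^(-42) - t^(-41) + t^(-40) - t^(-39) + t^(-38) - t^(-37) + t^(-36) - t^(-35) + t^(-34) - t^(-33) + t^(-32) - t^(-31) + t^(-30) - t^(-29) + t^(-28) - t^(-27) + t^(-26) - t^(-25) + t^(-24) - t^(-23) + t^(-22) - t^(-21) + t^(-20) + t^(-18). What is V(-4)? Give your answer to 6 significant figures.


Substituting t = -4 into V(t) = -t^(-55) + t^(-54) - t^(-53) + t^(-52) - t^(-51) + t^(-50) - t^(-49) + t^(-48) - t^(-47) + t^(-46) - t^(-45) + t^(-44) - t^(-43) + t^(-42) - t^(-41) + t^(-40) - t^(-39) + t^(-38) - t^(-37) + t^(-36) - t^(-35) + t^(-34) - t^(-33) + t^(-32) - t^(-31) + t^(-30) - t^(-29) + t^(-28) - t^(-27) + t^(-26) - t^(-25) + t^(-24) - t^(-23) + t^(-22) - t^(-21) + t^(-20) + t^(-18):
  (-)t^(-55) = 7.70372e-34
  (+)t^(-54) = 3.08149e-33
  (-)t^(-53) = 1.2326e-32
  (+)t^(-52) = 4.93038e-32
  (-)t^(-51) = 1.97215e-31
  (+)t^(-50) = 7.88861e-31
  (-)t^(-49) = 3.15544e-30
  (+)t^(-48) = 1.26218e-29
  (-)t^(-47) = 5.04871e-29
  (+)t^(-46) = 2.01948e-28
  (-)t^(-45) = 8.07794e-28
  (+)t^(-44) = 3.23117e-27
  (-)t^(-43) = 1.29247e-26
  (+)t^(-42) = 5.16988e-26
  (-)t^(-41) = 2.06795e-25
  (+)t^(-40) = 8.27181e-25
  (-)t^(-39) = 3.30872e-24
  (+)t^(-38) = 1.32349e-23
  (-)t^(-37) = 5.29396e-23
  (+)t^(-36) = 2.11758e-22
  (-)t^(-35) = 8.47033e-22
  (+)t^(-34) = 3.38813e-21
  (-)t^(-33) = 1.35525e-20
  (+)t^(-32) = 5.42101e-20
  (-)t^(-31) = 2.1684e-19
  (+)t^(-30) = 8.67362e-19
  (-)t^(-29) = 3.46945e-18
  (+)t^(-28) = 1.38778e-17
  (-)t^(-27) = 5.55112e-17
  (+)t^(-26) = 2.22045e-16
  (-)t^(-25) = 8.88178e-16
  (+)t^(-24) = 3.55271e-15
  (-)t^(-23) = 1.42109e-14
  (+)t^(-22) = 5.68434e-14
  (-)t^(-21) = 2.27374e-13
  (+)t^(-20) = 9.09495e-13
  (+)t^(-18) = 1.45519e-11
Sum = (7.70372e-34) + (3.08149e-33) + (1.2326e-32) + (4.93038e-32) + (1.97215e-31) + (7.88861e-31) + (3.15544e-30) + (1.26218e-29) + (5.04871e-29) + (2.01948e-28) + (8.07794e-28) + (3.23117e-27) + (1.29247e-26) + (5.16988e-26) + (2.06795e-25) + (8.27181e-25) + (3.30872e-24) + (1.32349e-23) + (5.29396e-23) + (2.11758e-22) + (8.47033e-22) + (3.38813e-21) + (1.35525e-20) + (5.42101e-20) + (2.1684e-19) + (8.67362e-19) + (3.46945e-18) + (1.38778e-17) + (5.55112e-17) + (2.22045e-16) + (8.88178e-16) + (3.55271e-15) + (1.42109e-14) + (5.68434e-14) + (2.27374e-13) + (9.09495e-13) + (1.45519e-11)
= 1.576457483e-11
Rounded to 6 significant figures: 1.57646e-11

1.57646e-11


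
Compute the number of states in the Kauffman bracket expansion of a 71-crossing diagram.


Each crossing contributes 2 choices (A-smoothing or B-smoothing).
Total states = 2^71 = 2361183241434822606848

2361183241434822606848


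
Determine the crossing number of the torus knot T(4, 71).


For a torus knot T(p, q) with gcd(p,q)=1,
the crossing number is min(p*(q-1), q*(p-1)).
p*(q-1) = 4*70 = 280
q*(p-1) = 71*3 = 213
min(280, 213) = 213

213


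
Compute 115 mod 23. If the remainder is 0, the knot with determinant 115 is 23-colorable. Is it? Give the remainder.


Step 1: A knot is p-colorable if and only if p divides its determinant.
Step 2: Compute 115 mod 23.
115 = 5 * 23 + 0
Step 3: 115 mod 23 = 0
Step 4: The knot is 23-colorable: yes

0


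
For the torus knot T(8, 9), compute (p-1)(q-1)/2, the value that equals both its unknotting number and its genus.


For a torus knot T(p,q), both the unknotting number and genus equal (p-1)(q-1)/2.
= (8-1)(9-1)/2
= 7*8/2
= 56/2 = 28

28


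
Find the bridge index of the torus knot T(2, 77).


The bridge number of T(p,q) is min(p,q).
min(2, 77) = 2

2


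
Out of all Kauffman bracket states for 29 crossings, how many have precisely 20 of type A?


We choose which 20 of 29 crossings get A-smoothings.
C(29, 20) = 29! / (20! * 9!)
= 10015005

10015005


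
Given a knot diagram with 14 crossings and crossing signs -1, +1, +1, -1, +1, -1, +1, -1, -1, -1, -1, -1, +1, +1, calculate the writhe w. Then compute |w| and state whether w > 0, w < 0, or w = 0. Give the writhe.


Step 1: Count positive crossings (+1).
Positive crossings: 6
Step 2: Count negative crossings (-1).
Negative crossings: 8
Step 3: Writhe = (positive) - (negative)
w = 6 - 8 = -2
Step 4: |w| = 2, and w is negative

-2


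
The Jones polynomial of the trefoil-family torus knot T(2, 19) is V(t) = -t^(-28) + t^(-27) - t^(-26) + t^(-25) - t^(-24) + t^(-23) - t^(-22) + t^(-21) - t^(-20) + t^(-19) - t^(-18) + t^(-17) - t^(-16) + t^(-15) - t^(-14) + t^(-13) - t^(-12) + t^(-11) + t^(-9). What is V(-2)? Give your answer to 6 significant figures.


Substituting t = -2 into V(t) = -t^(-28) + t^(-27) - t^(-26) + t^(-25) - t^(-24) + t^(-23) - t^(-22) + t^(-21) - t^(-20) + t^(-19) - t^(-18) + t^(-17) - t^(-16) + t^(-15) - t^(-14) + t^(-13) - t^(-12) + t^(-11) + t^(-9):
  (-)t^(-28) = -3.72529e-09
  (+)t^(-27) = -7.45058e-09
  (-)t^(-26) = -1.49012e-08
  (+)t^(-25) = -2.98023e-08
  (-)t^(-24) = -5.96046e-08
  (+)t^(-23) = -1.19209e-07
  (-)t^(-22) = -2.38419e-07
  (+)t^(-21) = -4.76837e-07
  (-)t^(-20) = -9.53674e-07
  (+)t^(-19) = -1.90735e-06
  (-)t^(-18) = -3.8147e-06
  (+)t^(-17) = -7.62939e-06
  (-)t^(-16) = -1.52588e-05
  (+)t^(-15) = -3.05176e-05
  (-)t^(-14) = -6.10352e-05
  (+)t^(-13) = -0.00012207
  (-)t^(-12) = -0.000244141
  (+)t^(-11) = -0.000488281
  (+)t^(-9) = -0.00195312
Sum = (-3.72529e-09) + (-7.45058e-09) + (-1.49012e-08) + (-2.98023e-08) + (-5.96046e-08) + (-1.19209e-07) + (-2.38419e-07) + (-4.76837e-07) + (-9.53674e-07) + (-1.90735e-06) + (-3.8147e-06) + (-7.62939e-06) + (-1.52588e-05) + (-3.05176e-05) + (-6.10352e-05) + (-0.00012207) + (-0.000244141) + (-0.000488281) + (-0.00195312)
= -0.002929683775
Rounded to 6 significant figures: -0.00292968

-0.00292968


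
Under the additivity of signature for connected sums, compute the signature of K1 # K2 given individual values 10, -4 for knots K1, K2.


The signature is additive under connected sum.
signature(K1 # K2) = (10) + (-4)
= 6

6


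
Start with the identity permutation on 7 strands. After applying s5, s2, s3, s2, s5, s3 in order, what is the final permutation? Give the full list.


Starting with identity [1, 2, 3, 4, 5, 6, 7].
Apply generators in sequence:
  After s5: [1, 2, 3, 4, 6, 5, 7]
  After s2: [1, 3, 2, 4, 6, 5, 7]
  After s3: [1, 3, 4, 2, 6, 5, 7]
  After s2: [1, 4, 3, 2, 6, 5, 7]
  After s5: [1, 4, 3, 2, 5, 6, 7]
  After s3: [1, 4, 2, 3, 5, 6, 7]
Final permutation: [1, 4, 2, 3, 5, 6, 7]

[1, 4, 2, 3, 5, 6, 7]


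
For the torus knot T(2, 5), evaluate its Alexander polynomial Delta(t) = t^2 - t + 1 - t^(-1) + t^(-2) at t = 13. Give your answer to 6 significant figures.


Substituting t = 13 into Delta(t) = t^2 - t + 1 - t^(-1) + t^(-2):
Term values: (169) + (-13) + (1) + (-0.0769231) + (0.00591716)
Sum = 156.9289941
Rounded to 6 significant figures: 156.929

156.929


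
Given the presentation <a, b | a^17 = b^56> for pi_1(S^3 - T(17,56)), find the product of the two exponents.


The relation is a^17 = b^56.
Product of exponents = 17 * 56
= 952

952


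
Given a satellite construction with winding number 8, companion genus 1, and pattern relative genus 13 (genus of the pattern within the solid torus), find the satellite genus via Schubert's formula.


Schubert: g(satellite) = g_rel(pattern) + |winding| * g(companion),
where g_rel(pattern) is the genus of the pattern relative to the solid torus.
= 13 + 8 * 1
= 13 + 8 = 21

21


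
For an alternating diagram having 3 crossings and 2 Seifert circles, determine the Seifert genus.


For alternating knots, g = (c - s + 1)/2.
= (3 - 2 + 1)/2
= 2/2 = 1

1


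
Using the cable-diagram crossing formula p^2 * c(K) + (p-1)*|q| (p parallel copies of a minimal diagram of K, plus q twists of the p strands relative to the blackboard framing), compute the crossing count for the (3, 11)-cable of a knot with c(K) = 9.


Step 1: Each of the c(K) crossings of the companion diagram becomes p*p = p^2 crossings among the p parallel strands, and each of the |q| twists s_1 s_2 ... s_(p-1) adds (p-1) crossings.
  Crossings = p^2 * c(K) + (p-1)*|q|
Step 2: = 3^2 * 9 + (3-1)*11
Step 3: = 9*9 + 2*11
Step 4: = 81 + 22 = 103

103


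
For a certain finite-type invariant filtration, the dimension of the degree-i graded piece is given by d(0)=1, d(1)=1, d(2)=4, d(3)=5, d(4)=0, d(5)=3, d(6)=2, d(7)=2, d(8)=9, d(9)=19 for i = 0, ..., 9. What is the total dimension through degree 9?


Total dimension = d(0) + d(1) + ... + d(9)
= 1 + 1 + 4 + 5 + 0 + 3 + 2 + 2 + 9 + 19
= 46

46


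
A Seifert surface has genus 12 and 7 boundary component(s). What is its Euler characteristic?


chi = 2 - 2g - b
= 2 - 2*12 - 7
= 2 - 24 - 7 = -29

-29


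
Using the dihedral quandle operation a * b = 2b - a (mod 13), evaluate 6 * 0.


6 * 0 = 2*0 - 6 mod 13
= 0 - 6 mod 13
= -6 mod 13 = 7

7


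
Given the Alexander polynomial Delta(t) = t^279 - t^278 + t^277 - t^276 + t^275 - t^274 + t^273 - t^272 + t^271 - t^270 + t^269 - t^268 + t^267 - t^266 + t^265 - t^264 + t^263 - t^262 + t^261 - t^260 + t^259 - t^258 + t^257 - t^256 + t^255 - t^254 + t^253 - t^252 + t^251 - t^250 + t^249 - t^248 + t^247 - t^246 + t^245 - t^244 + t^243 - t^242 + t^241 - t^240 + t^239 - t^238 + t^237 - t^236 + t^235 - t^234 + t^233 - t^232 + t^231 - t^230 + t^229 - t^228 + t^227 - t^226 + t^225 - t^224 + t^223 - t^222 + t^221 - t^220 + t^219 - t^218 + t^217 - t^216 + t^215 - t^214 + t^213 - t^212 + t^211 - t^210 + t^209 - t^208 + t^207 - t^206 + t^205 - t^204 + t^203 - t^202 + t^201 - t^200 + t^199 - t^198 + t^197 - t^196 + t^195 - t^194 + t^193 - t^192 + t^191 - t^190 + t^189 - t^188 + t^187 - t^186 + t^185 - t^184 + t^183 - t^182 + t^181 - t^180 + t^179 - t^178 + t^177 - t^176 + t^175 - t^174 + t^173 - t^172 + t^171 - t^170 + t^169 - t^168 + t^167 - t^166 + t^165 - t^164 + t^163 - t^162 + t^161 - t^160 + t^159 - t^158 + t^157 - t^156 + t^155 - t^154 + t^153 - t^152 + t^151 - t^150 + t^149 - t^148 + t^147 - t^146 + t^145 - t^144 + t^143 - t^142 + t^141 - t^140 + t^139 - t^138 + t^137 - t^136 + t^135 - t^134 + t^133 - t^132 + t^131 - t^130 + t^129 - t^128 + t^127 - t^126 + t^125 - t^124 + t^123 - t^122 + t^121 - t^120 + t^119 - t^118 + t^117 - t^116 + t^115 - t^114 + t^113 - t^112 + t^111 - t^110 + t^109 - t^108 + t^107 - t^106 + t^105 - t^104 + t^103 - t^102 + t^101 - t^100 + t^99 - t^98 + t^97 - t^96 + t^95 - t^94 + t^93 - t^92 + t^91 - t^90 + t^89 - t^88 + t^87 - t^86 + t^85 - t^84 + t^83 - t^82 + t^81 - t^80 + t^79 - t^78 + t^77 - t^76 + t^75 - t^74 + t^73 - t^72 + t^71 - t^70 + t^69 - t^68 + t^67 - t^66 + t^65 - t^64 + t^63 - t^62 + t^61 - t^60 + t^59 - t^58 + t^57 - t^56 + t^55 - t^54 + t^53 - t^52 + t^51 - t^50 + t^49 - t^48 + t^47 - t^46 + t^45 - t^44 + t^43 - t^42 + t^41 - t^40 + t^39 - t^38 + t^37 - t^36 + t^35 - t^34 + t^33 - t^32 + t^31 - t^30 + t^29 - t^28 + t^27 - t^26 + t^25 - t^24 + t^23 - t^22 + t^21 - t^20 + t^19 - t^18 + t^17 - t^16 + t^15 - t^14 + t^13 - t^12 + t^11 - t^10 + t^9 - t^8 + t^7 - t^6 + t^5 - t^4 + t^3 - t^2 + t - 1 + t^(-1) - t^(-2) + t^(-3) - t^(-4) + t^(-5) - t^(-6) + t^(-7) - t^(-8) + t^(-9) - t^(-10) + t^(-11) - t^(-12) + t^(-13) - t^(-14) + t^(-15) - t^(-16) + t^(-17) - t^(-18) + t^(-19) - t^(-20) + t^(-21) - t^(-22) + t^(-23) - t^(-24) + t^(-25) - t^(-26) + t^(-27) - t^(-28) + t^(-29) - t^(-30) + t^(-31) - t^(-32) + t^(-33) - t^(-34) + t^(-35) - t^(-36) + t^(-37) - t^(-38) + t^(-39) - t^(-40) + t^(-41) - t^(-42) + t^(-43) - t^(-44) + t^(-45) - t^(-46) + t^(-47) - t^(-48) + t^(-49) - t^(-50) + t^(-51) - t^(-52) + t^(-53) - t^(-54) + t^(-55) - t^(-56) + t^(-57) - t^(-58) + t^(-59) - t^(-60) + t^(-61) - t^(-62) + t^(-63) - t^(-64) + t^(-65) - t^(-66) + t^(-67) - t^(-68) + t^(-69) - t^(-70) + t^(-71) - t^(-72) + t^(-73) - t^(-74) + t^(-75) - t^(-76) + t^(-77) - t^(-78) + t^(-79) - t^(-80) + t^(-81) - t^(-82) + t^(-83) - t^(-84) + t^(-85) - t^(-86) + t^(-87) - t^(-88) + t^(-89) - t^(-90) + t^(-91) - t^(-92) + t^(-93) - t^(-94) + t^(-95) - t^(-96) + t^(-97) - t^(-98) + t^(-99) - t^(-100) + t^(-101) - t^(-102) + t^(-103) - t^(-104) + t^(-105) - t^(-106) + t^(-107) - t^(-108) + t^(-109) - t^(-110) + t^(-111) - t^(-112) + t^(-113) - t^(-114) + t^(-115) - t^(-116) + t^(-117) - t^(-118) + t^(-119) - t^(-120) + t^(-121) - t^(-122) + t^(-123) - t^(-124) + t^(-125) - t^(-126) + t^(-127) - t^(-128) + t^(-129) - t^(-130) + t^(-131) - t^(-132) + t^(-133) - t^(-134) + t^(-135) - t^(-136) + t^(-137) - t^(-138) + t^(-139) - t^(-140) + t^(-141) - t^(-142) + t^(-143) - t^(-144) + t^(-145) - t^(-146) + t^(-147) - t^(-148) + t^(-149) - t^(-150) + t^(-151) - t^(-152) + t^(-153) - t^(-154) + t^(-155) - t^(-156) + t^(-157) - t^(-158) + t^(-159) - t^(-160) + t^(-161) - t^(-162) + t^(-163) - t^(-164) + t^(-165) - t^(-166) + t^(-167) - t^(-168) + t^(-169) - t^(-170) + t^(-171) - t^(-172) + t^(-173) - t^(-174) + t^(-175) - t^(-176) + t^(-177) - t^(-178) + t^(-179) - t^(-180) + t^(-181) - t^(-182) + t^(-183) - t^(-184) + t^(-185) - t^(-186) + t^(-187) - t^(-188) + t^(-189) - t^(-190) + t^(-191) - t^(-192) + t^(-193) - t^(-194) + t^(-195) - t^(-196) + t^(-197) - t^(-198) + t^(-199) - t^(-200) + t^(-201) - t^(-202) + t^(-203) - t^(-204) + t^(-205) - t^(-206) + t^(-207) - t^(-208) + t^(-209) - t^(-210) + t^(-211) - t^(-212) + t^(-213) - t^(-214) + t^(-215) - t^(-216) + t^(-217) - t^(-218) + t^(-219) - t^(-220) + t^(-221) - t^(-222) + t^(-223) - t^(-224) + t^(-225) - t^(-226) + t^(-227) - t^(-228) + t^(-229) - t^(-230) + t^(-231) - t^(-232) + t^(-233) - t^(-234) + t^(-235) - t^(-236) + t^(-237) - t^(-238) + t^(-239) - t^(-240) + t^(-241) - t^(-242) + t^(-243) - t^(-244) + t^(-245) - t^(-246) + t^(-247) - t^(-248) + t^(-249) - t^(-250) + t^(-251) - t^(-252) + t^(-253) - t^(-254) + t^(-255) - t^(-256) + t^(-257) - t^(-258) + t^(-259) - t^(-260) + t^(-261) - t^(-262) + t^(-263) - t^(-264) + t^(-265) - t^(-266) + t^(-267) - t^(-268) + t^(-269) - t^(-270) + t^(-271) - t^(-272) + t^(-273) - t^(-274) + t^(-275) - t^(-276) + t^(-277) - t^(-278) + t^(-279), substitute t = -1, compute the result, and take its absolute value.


Step 1: The polynomial has 559 terms with alternating signs, exponents from 279 down to -279.
Step 2: Substitute t = -1. The i-th term has coefficient (-1)^i and exponent (m-i),
  so its value is (-1)^i * (-1)^(m-i) = (-1)^m = -1 for every i.
Step 3: All 559 terms equal -1, so Delta(-1) = 559 * (-1) = -559
Step 4: |Delta(-1)| = 559

559
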